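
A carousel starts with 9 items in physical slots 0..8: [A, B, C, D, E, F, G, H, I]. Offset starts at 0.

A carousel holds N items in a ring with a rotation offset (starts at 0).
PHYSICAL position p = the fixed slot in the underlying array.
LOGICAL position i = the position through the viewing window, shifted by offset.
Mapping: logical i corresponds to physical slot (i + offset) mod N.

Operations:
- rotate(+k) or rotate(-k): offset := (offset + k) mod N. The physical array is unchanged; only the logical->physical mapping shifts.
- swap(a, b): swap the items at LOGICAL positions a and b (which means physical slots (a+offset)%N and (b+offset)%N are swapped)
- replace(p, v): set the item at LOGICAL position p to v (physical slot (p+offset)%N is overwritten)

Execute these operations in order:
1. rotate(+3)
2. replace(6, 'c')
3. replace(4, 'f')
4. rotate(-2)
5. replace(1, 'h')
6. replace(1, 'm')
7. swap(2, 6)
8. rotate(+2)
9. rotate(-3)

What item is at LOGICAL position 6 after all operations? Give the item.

Answer: G

Derivation:
After op 1 (rotate(+3)): offset=3, physical=[A,B,C,D,E,F,G,H,I], logical=[D,E,F,G,H,I,A,B,C]
After op 2 (replace(6, 'c')): offset=3, physical=[c,B,C,D,E,F,G,H,I], logical=[D,E,F,G,H,I,c,B,C]
After op 3 (replace(4, 'f')): offset=3, physical=[c,B,C,D,E,F,G,f,I], logical=[D,E,F,G,f,I,c,B,C]
After op 4 (rotate(-2)): offset=1, physical=[c,B,C,D,E,F,G,f,I], logical=[B,C,D,E,F,G,f,I,c]
After op 5 (replace(1, 'h')): offset=1, physical=[c,B,h,D,E,F,G,f,I], logical=[B,h,D,E,F,G,f,I,c]
After op 6 (replace(1, 'm')): offset=1, physical=[c,B,m,D,E,F,G,f,I], logical=[B,m,D,E,F,G,f,I,c]
After op 7 (swap(2, 6)): offset=1, physical=[c,B,m,f,E,F,G,D,I], logical=[B,m,f,E,F,G,D,I,c]
After op 8 (rotate(+2)): offset=3, physical=[c,B,m,f,E,F,G,D,I], logical=[f,E,F,G,D,I,c,B,m]
After op 9 (rotate(-3)): offset=0, physical=[c,B,m,f,E,F,G,D,I], logical=[c,B,m,f,E,F,G,D,I]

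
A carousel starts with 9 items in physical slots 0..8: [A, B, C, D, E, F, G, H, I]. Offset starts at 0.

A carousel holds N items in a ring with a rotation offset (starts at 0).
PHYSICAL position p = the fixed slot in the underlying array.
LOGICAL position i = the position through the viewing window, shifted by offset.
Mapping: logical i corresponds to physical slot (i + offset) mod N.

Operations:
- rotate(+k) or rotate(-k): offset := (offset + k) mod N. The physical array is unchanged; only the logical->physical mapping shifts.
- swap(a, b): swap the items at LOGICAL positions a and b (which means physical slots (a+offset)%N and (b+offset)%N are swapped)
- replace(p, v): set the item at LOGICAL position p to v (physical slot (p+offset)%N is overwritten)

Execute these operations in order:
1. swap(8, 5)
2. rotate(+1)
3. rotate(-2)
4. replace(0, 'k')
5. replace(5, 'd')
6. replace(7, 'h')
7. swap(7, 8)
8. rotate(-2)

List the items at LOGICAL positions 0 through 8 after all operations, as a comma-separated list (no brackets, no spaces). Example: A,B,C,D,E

After op 1 (swap(8, 5)): offset=0, physical=[A,B,C,D,E,I,G,H,F], logical=[A,B,C,D,E,I,G,H,F]
After op 2 (rotate(+1)): offset=1, physical=[A,B,C,D,E,I,G,H,F], logical=[B,C,D,E,I,G,H,F,A]
After op 3 (rotate(-2)): offset=8, physical=[A,B,C,D,E,I,G,H,F], logical=[F,A,B,C,D,E,I,G,H]
After op 4 (replace(0, 'k')): offset=8, physical=[A,B,C,D,E,I,G,H,k], logical=[k,A,B,C,D,E,I,G,H]
After op 5 (replace(5, 'd')): offset=8, physical=[A,B,C,D,d,I,G,H,k], logical=[k,A,B,C,D,d,I,G,H]
After op 6 (replace(7, 'h')): offset=8, physical=[A,B,C,D,d,I,h,H,k], logical=[k,A,B,C,D,d,I,h,H]
After op 7 (swap(7, 8)): offset=8, physical=[A,B,C,D,d,I,H,h,k], logical=[k,A,B,C,D,d,I,H,h]
After op 8 (rotate(-2)): offset=6, physical=[A,B,C,D,d,I,H,h,k], logical=[H,h,k,A,B,C,D,d,I]

Answer: H,h,k,A,B,C,D,d,I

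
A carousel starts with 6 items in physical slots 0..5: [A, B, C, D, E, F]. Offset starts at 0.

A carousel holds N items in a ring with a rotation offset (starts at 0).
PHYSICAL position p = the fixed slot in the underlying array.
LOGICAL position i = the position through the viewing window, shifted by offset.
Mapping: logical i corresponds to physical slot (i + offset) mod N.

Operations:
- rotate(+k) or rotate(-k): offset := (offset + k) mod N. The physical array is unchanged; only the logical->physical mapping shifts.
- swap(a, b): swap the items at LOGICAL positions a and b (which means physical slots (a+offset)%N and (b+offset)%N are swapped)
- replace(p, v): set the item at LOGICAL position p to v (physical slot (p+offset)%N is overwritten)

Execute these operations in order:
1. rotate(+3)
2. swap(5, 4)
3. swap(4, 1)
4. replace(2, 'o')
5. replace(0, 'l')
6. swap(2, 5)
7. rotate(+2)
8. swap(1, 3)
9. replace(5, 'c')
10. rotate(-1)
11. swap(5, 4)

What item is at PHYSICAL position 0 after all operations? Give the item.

After op 1 (rotate(+3)): offset=3, physical=[A,B,C,D,E,F], logical=[D,E,F,A,B,C]
After op 2 (swap(5, 4)): offset=3, physical=[A,C,B,D,E,F], logical=[D,E,F,A,C,B]
After op 3 (swap(4, 1)): offset=3, physical=[A,E,B,D,C,F], logical=[D,C,F,A,E,B]
After op 4 (replace(2, 'o')): offset=3, physical=[A,E,B,D,C,o], logical=[D,C,o,A,E,B]
After op 5 (replace(0, 'l')): offset=3, physical=[A,E,B,l,C,o], logical=[l,C,o,A,E,B]
After op 6 (swap(2, 5)): offset=3, physical=[A,E,o,l,C,B], logical=[l,C,B,A,E,o]
After op 7 (rotate(+2)): offset=5, physical=[A,E,o,l,C,B], logical=[B,A,E,o,l,C]
After op 8 (swap(1, 3)): offset=5, physical=[o,E,A,l,C,B], logical=[B,o,E,A,l,C]
After op 9 (replace(5, 'c')): offset=5, physical=[o,E,A,l,c,B], logical=[B,o,E,A,l,c]
After op 10 (rotate(-1)): offset=4, physical=[o,E,A,l,c,B], logical=[c,B,o,E,A,l]
After op 11 (swap(5, 4)): offset=4, physical=[o,E,l,A,c,B], logical=[c,B,o,E,l,A]

Answer: o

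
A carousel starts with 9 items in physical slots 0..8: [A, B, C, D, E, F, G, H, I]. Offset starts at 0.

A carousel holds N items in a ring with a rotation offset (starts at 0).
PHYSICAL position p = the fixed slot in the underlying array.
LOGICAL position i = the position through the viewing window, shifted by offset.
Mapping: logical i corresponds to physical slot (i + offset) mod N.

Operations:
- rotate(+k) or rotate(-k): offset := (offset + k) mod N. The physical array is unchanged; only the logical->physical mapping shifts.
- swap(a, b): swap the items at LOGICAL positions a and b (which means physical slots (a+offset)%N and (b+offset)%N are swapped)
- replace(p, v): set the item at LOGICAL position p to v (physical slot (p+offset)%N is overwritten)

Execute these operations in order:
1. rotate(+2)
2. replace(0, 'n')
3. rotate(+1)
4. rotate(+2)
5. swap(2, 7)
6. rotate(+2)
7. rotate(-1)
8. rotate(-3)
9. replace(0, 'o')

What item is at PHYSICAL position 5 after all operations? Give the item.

Answer: F

Derivation:
After op 1 (rotate(+2)): offset=2, physical=[A,B,C,D,E,F,G,H,I], logical=[C,D,E,F,G,H,I,A,B]
After op 2 (replace(0, 'n')): offset=2, physical=[A,B,n,D,E,F,G,H,I], logical=[n,D,E,F,G,H,I,A,B]
After op 3 (rotate(+1)): offset=3, physical=[A,B,n,D,E,F,G,H,I], logical=[D,E,F,G,H,I,A,B,n]
After op 4 (rotate(+2)): offset=5, physical=[A,B,n,D,E,F,G,H,I], logical=[F,G,H,I,A,B,n,D,E]
After op 5 (swap(2, 7)): offset=5, physical=[A,B,n,H,E,F,G,D,I], logical=[F,G,D,I,A,B,n,H,E]
After op 6 (rotate(+2)): offset=7, physical=[A,B,n,H,E,F,G,D,I], logical=[D,I,A,B,n,H,E,F,G]
After op 7 (rotate(-1)): offset=6, physical=[A,B,n,H,E,F,G,D,I], logical=[G,D,I,A,B,n,H,E,F]
After op 8 (rotate(-3)): offset=3, physical=[A,B,n,H,E,F,G,D,I], logical=[H,E,F,G,D,I,A,B,n]
After op 9 (replace(0, 'o')): offset=3, physical=[A,B,n,o,E,F,G,D,I], logical=[o,E,F,G,D,I,A,B,n]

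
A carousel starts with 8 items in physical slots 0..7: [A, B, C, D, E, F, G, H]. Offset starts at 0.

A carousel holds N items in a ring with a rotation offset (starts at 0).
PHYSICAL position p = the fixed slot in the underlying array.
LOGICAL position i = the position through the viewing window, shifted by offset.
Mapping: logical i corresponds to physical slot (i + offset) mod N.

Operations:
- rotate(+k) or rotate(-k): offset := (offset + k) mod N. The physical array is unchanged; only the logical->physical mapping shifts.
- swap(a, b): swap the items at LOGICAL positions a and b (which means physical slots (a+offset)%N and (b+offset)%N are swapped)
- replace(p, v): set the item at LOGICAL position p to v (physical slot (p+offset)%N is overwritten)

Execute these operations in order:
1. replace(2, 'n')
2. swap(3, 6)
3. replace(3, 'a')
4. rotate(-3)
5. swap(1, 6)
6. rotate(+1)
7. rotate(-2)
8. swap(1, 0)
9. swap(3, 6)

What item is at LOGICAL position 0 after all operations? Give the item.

Answer: F

Derivation:
After op 1 (replace(2, 'n')): offset=0, physical=[A,B,n,D,E,F,G,H], logical=[A,B,n,D,E,F,G,H]
After op 2 (swap(3, 6)): offset=0, physical=[A,B,n,G,E,F,D,H], logical=[A,B,n,G,E,F,D,H]
After op 3 (replace(3, 'a')): offset=0, physical=[A,B,n,a,E,F,D,H], logical=[A,B,n,a,E,F,D,H]
After op 4 (rotate(-3)): offset=5, physical=[A,B,n,a,E,F,D,H], logical=[F,D,H,A,B,n,a,E]
After op 5 (swap(1, 6)): offset=5, physical=[A,B,n,D,E,F,a,H], logical=[F,a,H,A,B,n,D,E]
After op 6 (rotate(+1)): offset=6, physical=[A,B,n,D,E,F,a,H], logical=[a,H,A,B,n,D,E,F]
After op 7 (rotate(-2)): offset=4, physical=[A,B,n,D,E,F,a,H], logical=[E,F,a,H,A,B,n,D]
After op 8 (swap(1, 0)): offset=4, physical=[A,B,n,D,F,E,a,H], logical=[F,E,a,H,A,B,n,D]
After op 9 (swap(3, 6)): offset=4, physical=[A,B,H,D,F,E,a,n], logical=[F,E,a,n,A,B,H,D]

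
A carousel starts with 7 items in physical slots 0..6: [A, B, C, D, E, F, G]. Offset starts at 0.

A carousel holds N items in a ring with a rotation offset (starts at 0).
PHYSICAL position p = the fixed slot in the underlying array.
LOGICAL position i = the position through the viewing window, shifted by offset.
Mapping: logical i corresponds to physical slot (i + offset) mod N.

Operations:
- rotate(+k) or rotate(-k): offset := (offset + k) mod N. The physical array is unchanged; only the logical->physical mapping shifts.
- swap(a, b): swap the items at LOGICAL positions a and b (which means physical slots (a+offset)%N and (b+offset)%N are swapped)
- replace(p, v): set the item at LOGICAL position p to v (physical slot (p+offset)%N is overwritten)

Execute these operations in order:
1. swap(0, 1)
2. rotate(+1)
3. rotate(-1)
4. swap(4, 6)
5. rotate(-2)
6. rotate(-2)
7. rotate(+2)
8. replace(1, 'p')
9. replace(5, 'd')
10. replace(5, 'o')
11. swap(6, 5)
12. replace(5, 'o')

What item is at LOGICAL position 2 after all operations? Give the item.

After op 1 (swap(0, 1)): offset=0, physical=[B,A,C,D,E,F,G], logical=[B,A,C,D,E,F,G]
After op 2 (rotate(+1)): offset=1, physical=[B,A,C,D,E,F,G], logical=[A,C,D,E,F,G,B]
After op 3 (rotate(-1)): offset=0, physical=[B,A,C,D,E,F,G], logical=[B,A,C,D,E,F,G]
After op 4 (swap(4, 6)): offset=0, physical=[B,A,C,D,G,F,E], logical=[B,A,C,D,G,F,E]
After op 5 (rotate(-2)): offset=5, physical=[B,A,C,D,G,F,E], logical=[F,E,B,A,C,D,G]
After op 6 (rotate(-2)): offset=3, physical=[B,A,C,D,G,F,E], logical=[D,G,F,E,B,A,C]
After op 7 (rotate(+2)): offset=5, physical=[B,A,C,D,G,F,E], logical=[F,E,B,A,C,D,G]
After op 8 (replace(1, 'p')): offset=5, physical=[B,A,C,D,G,F,p], logical=[F,p,B,A,C,D,G]
After op 9 (replace(5, 'd')): offset=5, physical=[B,A,C,d,G,F,p], logical=[F,p,B,A,C,d,G]
After op 10 (replace(5, 'o')): offset=5, physical=[B,A,C,o,G,F,p], logical=[F,p,B,A,C,o,G]
After op 11 (swap(6, 5)): offset=5, physical=[B,A,C,G,o,F,p], logical=[F,p,B,A,C,G,o]
After op 12 (replace(5, 'o')): offset=5, physical=[B,A,C,o,o,F,p], logical=[F,p,B,A,C,o,o]

Answer: B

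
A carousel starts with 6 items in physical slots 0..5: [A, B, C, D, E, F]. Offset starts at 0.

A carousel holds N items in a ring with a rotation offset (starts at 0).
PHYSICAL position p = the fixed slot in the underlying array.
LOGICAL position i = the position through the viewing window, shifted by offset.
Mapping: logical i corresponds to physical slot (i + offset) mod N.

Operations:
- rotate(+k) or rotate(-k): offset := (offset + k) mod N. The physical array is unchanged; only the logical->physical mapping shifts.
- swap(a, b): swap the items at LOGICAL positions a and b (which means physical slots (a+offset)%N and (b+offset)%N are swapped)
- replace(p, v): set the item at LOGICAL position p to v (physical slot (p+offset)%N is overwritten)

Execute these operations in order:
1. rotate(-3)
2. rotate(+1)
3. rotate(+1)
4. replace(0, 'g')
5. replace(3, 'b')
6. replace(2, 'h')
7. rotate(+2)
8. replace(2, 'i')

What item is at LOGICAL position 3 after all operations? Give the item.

After op 1 (rotate(-3)): offset=3, physical=[A,B,C,D,E,F], logical=[D,E,F,A,B,C]
After op 2 (rotate(+1)): offset=4, physical=[A,B,C,D,E,F], logical=[E,F,A,B,C,D]
After op 3 (rotate(+1)): offset=5, physical=[A,B,C,D,E,F], logical=[F,A,B,C,D,E]
After op 4 (replace(0, 'g')): offset=5, physical=[A,B,C,D,E,g], logical=[g,A,B,C,D,E]
After op 5 (replace(3, 'b')): offset=5, physical=[A,B,b,D,E,g], logical=[g,A,B,b,D,E]
After op 6 (replace(2, 'h')): offset=5, physical=[A,h,b,D,E,g], logical=[g,A,h,b,D,E]
After op 7 (rotate(+2)): offset=1, physical=[A,h,b,D,E,g], logical=[h,b,D,E,g,A]
After op 8 (replace(2, 'i')): offset=1, physical=[A,h,b,i,E,g], logical=[h,b,i,E,g,A]

Answer: E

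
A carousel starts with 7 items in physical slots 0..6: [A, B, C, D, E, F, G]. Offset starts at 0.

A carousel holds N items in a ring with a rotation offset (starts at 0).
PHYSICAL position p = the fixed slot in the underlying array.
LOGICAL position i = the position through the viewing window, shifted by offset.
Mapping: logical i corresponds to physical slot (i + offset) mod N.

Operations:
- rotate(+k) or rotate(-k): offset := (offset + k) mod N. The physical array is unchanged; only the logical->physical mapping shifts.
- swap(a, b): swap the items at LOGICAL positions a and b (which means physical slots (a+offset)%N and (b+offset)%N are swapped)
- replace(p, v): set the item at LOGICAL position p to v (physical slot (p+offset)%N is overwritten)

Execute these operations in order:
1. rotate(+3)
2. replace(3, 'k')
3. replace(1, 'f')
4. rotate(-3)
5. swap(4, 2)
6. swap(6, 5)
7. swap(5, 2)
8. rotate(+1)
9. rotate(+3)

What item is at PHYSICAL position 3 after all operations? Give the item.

After op 1 (rotate(+3)): offset=3, physical=[A,B,C,D,E,F,G], logical=[D,E,F,G,A,B,C]
After op 2 (replace(3, 'k')): offset=3, physical=[A,B,C,D,E,F,k], logical=[D,E,F,k,A,B,C]
After op 3 (replace(1, 'f')): offset=3, physical=[A,B,C,D,f,F,k], logical=[D,f,F,k,A,B,C]
After op 4 (rotate(-3)): offset=0, physical=[A,B,C,D,f,F,k], logical=[A,B,C,D,f,F,k]
After op 5 (swap(4, 2)): offset=0, physical=[A,B,f,D,C,F,k], logical=[A,B,f,D,C,F,k]
After op 6 (swap(6, 5)): offset=0, physical=[A,B,f,D,C,k,F], logical=[A,B,f,D,C,k,F]
After op 7 (swap(5, 2)): offset=0, physical=[A,B,k,D,C,f,F], logical=[A,B,k,D,C,f,F]
After op 8 (rotate(+1)): offset=1, physical=[A,B,k,D,C,f,F], logical=[B,k,D,C,f,F,A]
After op 9 (rotate(+3)): offset=4, physical=[A,B,k,D,C,f,F], logical=[C,f,F,A,B,k,D]

Answer: D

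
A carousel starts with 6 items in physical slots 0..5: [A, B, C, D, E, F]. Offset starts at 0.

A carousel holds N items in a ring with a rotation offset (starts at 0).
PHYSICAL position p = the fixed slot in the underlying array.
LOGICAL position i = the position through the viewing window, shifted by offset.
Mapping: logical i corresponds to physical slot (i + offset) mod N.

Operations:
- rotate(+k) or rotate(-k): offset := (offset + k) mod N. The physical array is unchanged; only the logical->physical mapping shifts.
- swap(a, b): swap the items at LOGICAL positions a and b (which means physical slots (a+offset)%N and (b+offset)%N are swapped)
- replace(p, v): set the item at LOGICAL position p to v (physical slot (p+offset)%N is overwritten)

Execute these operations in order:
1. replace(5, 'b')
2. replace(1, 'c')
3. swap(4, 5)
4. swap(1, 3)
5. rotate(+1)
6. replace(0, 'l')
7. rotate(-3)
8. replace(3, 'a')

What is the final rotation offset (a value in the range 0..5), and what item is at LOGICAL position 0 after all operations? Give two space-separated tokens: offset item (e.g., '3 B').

After op 1 (replace(5, 'b')): offset=0, physical=[A,B,C,D,E,b], logical=[A,B,C,D,E,b]
After op 2 (replace(1, 'c')): offset=0, physical=[A,c,C,D,E,b], logical=[A,c,C,D,E,b]
After op 3 (swap(4, 5)): offset=0, physical=[A,c,C,D,b,E], logical=[A,c,C,D,b,E]
After op 4 (swap(1, 3)): offset=0, physical=[A,D,C,c,b,E], logical=[A,D,C,c,b,E]
After op 5 (rotate(+1)): offset=1, physical=[A,D,C,c,b,E], logical=[D,C,c,b,E,A]
After op 6 (replace(0, 'l')): offset=1, physical=[A,l,C,c,b,E], logical=[l,C,c,b,E,A]
After op 7 (rotate(-3)): offset=4, physical=[A,l,C,c,b,E], logical=[b,E,A,l,C,c]
After op 8 (replace(3, 'a')): offset=4, physical=[A,a,C,c,b,E], logical=[b,E,A,a,C,c]

Answer: 4 b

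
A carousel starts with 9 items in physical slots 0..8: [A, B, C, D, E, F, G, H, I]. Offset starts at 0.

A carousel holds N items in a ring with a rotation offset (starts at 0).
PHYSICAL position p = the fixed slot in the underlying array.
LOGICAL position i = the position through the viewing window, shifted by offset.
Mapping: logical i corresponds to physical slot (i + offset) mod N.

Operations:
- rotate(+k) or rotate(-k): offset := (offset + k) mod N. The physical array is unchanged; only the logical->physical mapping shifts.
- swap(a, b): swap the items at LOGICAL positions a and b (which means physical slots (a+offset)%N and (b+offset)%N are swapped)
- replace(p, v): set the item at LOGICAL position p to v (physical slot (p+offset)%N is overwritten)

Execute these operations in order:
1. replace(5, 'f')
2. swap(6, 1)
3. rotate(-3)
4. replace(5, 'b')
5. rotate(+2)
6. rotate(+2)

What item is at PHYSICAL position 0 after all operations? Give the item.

After op 1 (replace(5, 'f')): offset=0, physical=[A,B,C,D,E,f,G,H,I], logical=[A,B,C,D,E,f,G,H,I]
After op 2 (swap(6, 1)): offset=0, physical=[A,G,C,D,E,f,B,H,I], logical=[A,G,C,D,E,f,B,H,I]
After op 3 (rotate(-3)): offset=6, physical=[A,G,C,D,E,f,B,H,I], logical=[B,H,I,A,G,C,D,E,f]
After op 4 (replace(5, 'b')): offset=6, physical=[A,G,b,D,E,f,B,H,I], logical=[B,H,I,A,G,b,D,E,f]
After op 5 (rotate(+2)): offset=8, physical=[A,G,b,D,E,f,B,H,I], logical=[I,A,G,b,D,E,f,B,H]
After op 6 (rotate(+2)): offset=1, physical=[A,G,b,D,E,f,B,H,I], logical=[G,b,D,E,f,B,H,I,A]

Answer: A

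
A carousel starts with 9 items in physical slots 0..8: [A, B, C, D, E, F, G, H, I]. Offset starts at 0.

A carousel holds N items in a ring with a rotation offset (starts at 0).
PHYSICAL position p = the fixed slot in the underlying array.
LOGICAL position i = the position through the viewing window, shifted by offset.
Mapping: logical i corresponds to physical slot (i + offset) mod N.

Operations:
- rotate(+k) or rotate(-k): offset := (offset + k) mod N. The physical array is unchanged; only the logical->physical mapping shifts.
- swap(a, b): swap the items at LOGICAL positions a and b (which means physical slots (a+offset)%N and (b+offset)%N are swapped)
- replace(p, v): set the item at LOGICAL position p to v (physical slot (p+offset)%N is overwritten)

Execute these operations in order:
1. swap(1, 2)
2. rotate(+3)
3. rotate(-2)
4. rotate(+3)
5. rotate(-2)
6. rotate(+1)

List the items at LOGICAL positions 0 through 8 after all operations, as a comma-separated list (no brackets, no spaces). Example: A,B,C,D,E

Answer: D,E,F,G,H,I,A,C,B

Derivation:
After op 1 (swap(1, 2)): offset=0, physical=[A,C,B,D,E,F,G,H,I], logical=[A,C,B,D,E,F,G,H,I]
After op 2 (rotate(+3)): offset=3, physical=[A,C,B,D,E,F,G,H,I], logical=[D,E,F,G,H,I,A,C,B]
After op 3 (rotate(-2)): offset=1, physical=[A,C,B,D,E,F,G,H,I], logical=[C,B,D,E,F,G,H,I,A]
After op 4 (rotate(+3)): offset=4, physical=[A,C,B,D,E,F,G,H,I], logical=[E,F,G,H,I,A,C,B,D]
After op 5 (rotate(-2)): offset=2, physical=[A,C,B,D,E,F,G,H,I], logical=[B,D,E,F,G,H,I,A,C]
After op 6 (rotate(+1)): offset=3, physical=[A,C,B,D,E,F,G,H,I], logical=[D,E,F,G,H,I,A,C,B]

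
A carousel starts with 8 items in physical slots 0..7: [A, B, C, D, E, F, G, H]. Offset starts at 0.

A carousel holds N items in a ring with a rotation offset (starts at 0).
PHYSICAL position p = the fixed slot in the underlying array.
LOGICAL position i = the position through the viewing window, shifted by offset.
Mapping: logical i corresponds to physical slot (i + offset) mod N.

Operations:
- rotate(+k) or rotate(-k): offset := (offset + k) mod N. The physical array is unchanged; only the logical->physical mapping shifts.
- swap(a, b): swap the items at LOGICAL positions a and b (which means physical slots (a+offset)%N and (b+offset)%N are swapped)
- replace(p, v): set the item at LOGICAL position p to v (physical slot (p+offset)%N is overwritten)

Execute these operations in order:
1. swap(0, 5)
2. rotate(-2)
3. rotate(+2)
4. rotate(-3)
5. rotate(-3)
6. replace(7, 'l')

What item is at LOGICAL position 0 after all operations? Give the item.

Answer: C

Derivation:
After op 1 (swap(0, 5)): offset=0, physical=[F,B,C,D,E,A,G,H], logical=[F,B,C,D,E,A,G,H]
After op 2 (rotate(-2)): offset=6, physical=[F,B,C,D,E,A,G,H], logical=[G,H,F,B,C,D,E,A]
After op 3 (rotate(+2)): offset=0, physical=[F,B,C,D,E,A,G,H], logical=[F,B,C,D,E,A,G,H]
After op 4 (rotate(-3)): offset=5, physical=[F,B,C,D,E,A,G,H], logical=[A,G,H,F,B,C,D,E]
After op 5 (rotate(-3)): offset=2, physical=[F,B,C,D,E,A,G,H], logical=[C,D,E,A,G,H,F,B]
After op 6 (replace(7, 'l')): offset=2, physical=[F,l,C,D,E,A,G,H], logical=[C,D,E,A,G,H,F,l]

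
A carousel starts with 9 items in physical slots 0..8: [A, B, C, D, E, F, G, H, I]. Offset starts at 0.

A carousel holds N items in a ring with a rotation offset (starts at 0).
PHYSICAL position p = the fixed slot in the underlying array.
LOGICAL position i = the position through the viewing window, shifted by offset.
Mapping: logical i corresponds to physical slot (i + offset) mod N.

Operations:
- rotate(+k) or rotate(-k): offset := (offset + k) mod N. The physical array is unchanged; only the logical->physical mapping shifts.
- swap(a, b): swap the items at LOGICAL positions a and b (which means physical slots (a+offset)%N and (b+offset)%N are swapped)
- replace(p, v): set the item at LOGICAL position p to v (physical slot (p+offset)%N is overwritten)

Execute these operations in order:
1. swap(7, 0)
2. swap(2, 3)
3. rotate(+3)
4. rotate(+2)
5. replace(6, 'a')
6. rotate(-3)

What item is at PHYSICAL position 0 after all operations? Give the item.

Answer: H

Derivation:
After op 1 (swap(7, 0)): offset=0, physical=[H,B,C,D,E,F,G,A,I], logical=[H,B,C,D,E,F,G,A,I]
After op 2 (swap(2, 3)): offset=0, physical=[H,B,D,C,E,F,G,A,I], logical=[H,B,D,C,E,F,G,A,I]
After op 3 (rotate(+3)): offset=3, physical=[H,B,D,C,E,F,G,A,I], logical=[C,E,F,G,A,I,H,B,D]
After op 4 (rotate(+2)): offset=5, physical=[H,B,D,C,E,F,G,A,I], logical=[F,G,A,I,H,B,D,C,E]
After op 5 (replace(6, 'a')): offset=5, physical=[H,B,a,C,E,F,G,A,I], logical=[F,G,A,I,H,B,a,C,E]
After op 6 (rotate(-3)): offset=2, physical=[H,B,a,C,E,F,G,A,I], logical=[a,C,E,F,G,A,I,H,B]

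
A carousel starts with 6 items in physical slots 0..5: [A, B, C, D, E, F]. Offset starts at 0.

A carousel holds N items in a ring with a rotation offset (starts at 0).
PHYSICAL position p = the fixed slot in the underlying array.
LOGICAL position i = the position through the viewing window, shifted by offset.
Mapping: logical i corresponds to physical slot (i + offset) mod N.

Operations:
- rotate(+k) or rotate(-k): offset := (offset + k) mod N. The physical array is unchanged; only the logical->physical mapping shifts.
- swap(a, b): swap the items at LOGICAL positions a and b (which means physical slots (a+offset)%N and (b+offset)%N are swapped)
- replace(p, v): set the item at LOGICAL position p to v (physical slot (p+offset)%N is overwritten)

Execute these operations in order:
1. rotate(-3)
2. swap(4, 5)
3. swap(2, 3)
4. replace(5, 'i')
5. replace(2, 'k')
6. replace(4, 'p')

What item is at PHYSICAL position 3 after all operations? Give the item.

After op 1 (rotate(-3)): offset=3, physical=[A,B,C,D,E,F], logical=[D,E,F,A,B,C]
After op 2 (swap(4, 5)): offset=3, physical=[A,C,B,D,E,F], logical=[D,E,F,A,C,B]
After op 3 (swap(2, 3)): offset=3, physical=[F,C,B,D,E,A], logical=[D,E,A,F,C,B]
After op 4 (replace(5, 'i')): offset=3, physical=[F,C,i,D,E,A], logical=[D,E,A,F,C,i]
After op 5 (replace(2, 'k')): offset=3, physical=[F,C,i,D,E,k], logical=[D,E,k,F,C,i]
After op 6 (replace(4, 'p')): offset=3, physical=[F,p,i,D,E,k], logical=[D,E,k,F,p,i]

Answer: D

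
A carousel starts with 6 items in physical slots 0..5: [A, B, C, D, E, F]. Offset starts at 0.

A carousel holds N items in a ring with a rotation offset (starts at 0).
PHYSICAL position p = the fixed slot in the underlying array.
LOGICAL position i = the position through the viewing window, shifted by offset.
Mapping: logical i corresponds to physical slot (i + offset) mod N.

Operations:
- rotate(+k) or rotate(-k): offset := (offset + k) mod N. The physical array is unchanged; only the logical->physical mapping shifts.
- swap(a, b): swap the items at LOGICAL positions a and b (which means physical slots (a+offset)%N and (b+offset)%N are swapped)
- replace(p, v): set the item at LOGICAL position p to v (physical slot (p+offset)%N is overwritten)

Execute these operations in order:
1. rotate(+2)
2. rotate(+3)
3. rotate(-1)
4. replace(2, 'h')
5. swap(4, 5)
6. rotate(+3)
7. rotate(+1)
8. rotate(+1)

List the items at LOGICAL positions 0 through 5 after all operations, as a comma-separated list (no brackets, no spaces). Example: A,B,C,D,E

After op 1 (rotate(+2)): offset=2, physical=[A,B,C,D,E,F], logical=[C,D,E,F,A,B]
After op 2 (rotate(+3)): offset=5, physical=[A,B,C,D,E,F], logical=[F,A,B,C,D,E]
After op 3 (rotate(-1)): offset=4, physical=[A,B,C,D,E,F], logical=[E,F,A,B,C,D]
After op 4 (replace(2, 'h')): offset=4, physical=[h,B,C,D,E,F], logical=[E,F,h,B,C,D]
After op 5 (swap(4, 5)): offset=4, physical=[h,B,D,C,E,F], logical=[E,F,h,B,D,C]
After op 6 (rotate(+3)): offset=1, physical=[h,B,D,C,E,F], logical=[B,D,C,E,F,h]
After op 7 (rotate(+1)): offset=2, physical=[h,B,D,C,E,F], logical=[D,C,E,F,h,B]
After op 8 (rotate(+1)): offset=3, physical=[h,B,D,C,E,F], logical=[C,E,F,h,B,D]

Answer: C,E,F,h,B,D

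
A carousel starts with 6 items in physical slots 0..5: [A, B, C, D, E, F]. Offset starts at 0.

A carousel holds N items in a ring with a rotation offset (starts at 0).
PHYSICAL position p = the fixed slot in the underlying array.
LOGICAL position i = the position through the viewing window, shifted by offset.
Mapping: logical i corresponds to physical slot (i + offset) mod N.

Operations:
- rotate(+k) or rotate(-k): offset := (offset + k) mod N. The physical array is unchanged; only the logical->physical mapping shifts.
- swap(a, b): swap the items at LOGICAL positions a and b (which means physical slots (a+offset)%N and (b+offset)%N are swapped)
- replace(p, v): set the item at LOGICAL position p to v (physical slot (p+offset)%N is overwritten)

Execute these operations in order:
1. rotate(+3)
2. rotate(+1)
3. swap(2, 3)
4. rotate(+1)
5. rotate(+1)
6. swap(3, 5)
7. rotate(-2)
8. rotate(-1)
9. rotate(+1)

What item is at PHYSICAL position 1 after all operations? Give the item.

After op 1 (rotate(+3)): offset=3, physical=[A,B,C,D,E,F], logical=[D,E,F,A,B,C]
After op 2 (rotate(+1)): offset=4, physical=[A,B,C,D,E,F], logical=[E,F,A,B,C,D]
After op 3 (swap(2, 3)): offset=4, physical=[B,A,C,D,E,F], logical=[E,F,B,A,C,D]
After op 4 (rotate(+1)): offset=5, physical=[B,A,C,D,E,F], logical=[F,B,A,C,D,E]
After op 5 (rotate(+1)): offset=0, physical=[B,A,C,D,E,F], logical=[B,A,C,D,E,F]
After op 6 (swap(3, 5)): offset=0, physical=[B,A,C,F,E,D], logical=[B,A,C,F,E,D]
After op 7 (rotate(-2)): offset=4, physical=[B,A,C,F,E,D], logical=[E,D,B,A,C,F]
After op 8 (rotate(-1)): offset=3, physical=[B,A,C,F,E,D], logical=[F,E,D,B,A,C]
After op 9 (rotate(+1)): offset=4, physical=[B,A,C,F,E,D], logical=[E,D,B,A,C,F]

Answer: A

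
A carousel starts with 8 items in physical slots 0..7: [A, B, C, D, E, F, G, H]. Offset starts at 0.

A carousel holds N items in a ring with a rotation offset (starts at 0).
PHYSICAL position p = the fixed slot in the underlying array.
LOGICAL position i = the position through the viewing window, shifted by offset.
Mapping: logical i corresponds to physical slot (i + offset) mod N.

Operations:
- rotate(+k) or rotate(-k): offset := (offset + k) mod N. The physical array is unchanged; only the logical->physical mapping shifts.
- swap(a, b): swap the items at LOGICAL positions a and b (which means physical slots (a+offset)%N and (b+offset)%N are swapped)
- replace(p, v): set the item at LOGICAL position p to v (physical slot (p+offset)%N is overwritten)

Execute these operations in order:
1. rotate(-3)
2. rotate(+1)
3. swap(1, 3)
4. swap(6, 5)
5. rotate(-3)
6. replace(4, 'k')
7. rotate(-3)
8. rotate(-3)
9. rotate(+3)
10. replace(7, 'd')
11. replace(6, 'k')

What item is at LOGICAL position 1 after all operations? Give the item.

Answer: H

Derivation:
After op 1 (rotate(-3)): offset=5, physical=[A,B,C,D,E,F,G,H], logical=[F,G,H,A,B,C,D,E]
After op 2 (rotate(+1)): offset=6, physical=[A,B,C,D,E,F,G,H], logical=[G,H,A,B,C,D,E,F]
After op 3 (swap(1, 3)): offset=6, physical=[A,H,C,D,E,F,G,B], logical=[G,B,A,H,C,D,E,F]
After op 4 (swap(6, 5)): offset=6, physical=[A,H,C,E,D,F,G,B], logical=[G,B,A,H,C,E,D,F]
After op 5 (rotate(-3)): offset=3, physical=[A,H,C,E,D,F,G,B], logical=[E,D,F,G,B,A,H,C]
After op 6 (replace(4, 'k')): offset=3, physical=[A,H,C,E,D,F,G,k], logical=[E,D,F,G,k,A,H,C]
After op 7 (rotate(-3)): offset=0, physical=[A,H,C,E,D,F,G,k], logical=[A,H,C,E,D,F,G,k]
After op 8 (rotate(-3)): offset=5, physical=[A,H,C,E,D,F,G,k], logical=[F,G,k,A,H,C,E,D]
After op 9 (rotate(+3)): offset=0, physical=[A,H,C,E,D,F,G,k], logical=[A,H,C,E,D,F,G,k]
After op 10 (replace(7, 'd')): offset=0, physical=[A,H,C,E,D,F,G,d], logical=[A,H,C,E,D,F,G,d]
After op 11 (replace(6, 'k')): offset=0, physical=[A,H,C,E,D,F,k,d], logical=[A,H,C,E,D,F,k,d]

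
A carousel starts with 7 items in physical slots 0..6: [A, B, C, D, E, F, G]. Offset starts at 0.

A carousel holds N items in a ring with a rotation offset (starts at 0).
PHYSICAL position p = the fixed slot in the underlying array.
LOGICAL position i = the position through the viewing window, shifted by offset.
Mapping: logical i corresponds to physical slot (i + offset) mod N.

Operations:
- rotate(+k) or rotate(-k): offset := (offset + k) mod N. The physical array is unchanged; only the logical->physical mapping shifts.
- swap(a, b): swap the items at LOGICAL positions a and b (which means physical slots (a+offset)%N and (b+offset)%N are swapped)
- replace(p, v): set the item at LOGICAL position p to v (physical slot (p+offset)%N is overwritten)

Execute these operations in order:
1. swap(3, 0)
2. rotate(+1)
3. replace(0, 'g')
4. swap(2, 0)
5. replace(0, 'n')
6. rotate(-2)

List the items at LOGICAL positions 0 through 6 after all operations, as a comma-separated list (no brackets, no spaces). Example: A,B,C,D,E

After op 1 (swap(3, 0)): offset=0, physical=[D,B,C,A,E,F,G], logical=[D,B,C,A,E,F,G]
After op 2 (rotate(+1)): offset=1, physical=[D,B,C,A,E,F,G], logical=[B,C,A,E,F,G,D]
After op 3 (replace(0, 'g')): offset=1, physical=[D,g,C,A,E,F,G], logical=[g,C,A,E,F,G,D]
After op 4 (swap(2, 0)): offset=1, physical=[D,A,C,g,E,F,G], logical=[A,C,g,E,F,G,D]
After op 5 (replace(0, 'n')): offset=1, physical=[D,n,C,g,E,F,G], logical=[n,C,g,E,F,G,D]
After op 6 (rotate(-2)): offset=6, physical=[D,n,C,g,E,F,G], logical=[G,D,n,C,g,E,F]

Answer: G,D,n,C,g,E,F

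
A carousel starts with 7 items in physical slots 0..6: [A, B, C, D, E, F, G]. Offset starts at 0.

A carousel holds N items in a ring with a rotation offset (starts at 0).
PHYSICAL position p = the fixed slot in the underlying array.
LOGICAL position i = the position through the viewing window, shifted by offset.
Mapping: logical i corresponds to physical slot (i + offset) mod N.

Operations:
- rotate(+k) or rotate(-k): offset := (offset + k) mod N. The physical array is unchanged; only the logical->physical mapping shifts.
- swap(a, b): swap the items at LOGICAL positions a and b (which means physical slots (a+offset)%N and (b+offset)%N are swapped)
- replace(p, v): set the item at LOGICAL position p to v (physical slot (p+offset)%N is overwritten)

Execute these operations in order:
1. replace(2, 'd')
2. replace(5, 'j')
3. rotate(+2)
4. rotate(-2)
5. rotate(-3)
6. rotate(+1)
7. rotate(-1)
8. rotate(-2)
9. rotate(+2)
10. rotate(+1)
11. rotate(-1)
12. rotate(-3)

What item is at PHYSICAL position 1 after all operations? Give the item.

Answer: B

Derivation:
After op 1 (replace(2, 'd')): offset=0, physical=[A,B,d,D,E,F,G], logical=[A,B,d,D,E,F,G]
After op 2 (replace(5, 'j')): offset=0, physical=[A,B,d,D,E,j,G], logical=[A,B,d,D,E,j,G]
After op 3 (rotate(+2)): offset=2, physical=[A,B,d,D,E,j,G], logical=[d,D,E,j,G,A,B]
After op 4 (rotate(-2)): offset=0, physical=[A,B,d,D,E,j,G], logical=[A,B,d,D,E,j,G]
After op 5 (rotate(-3)): offset=4, physical=[A,B,d,D,E,j,G], logical=[E,j,G,A,B,d,D]
After op 6 (rotate(+1)): offset=5, physical=[A,B,d,D,E,j,G], logical=[j,G,A,B,d,D,E]
After op 7 (rotate(-1)): offset=4, physical=[A,B,d,D,E,j,G], logical=[E,j,G,A,B,d,D]
After op 8 (rotate(-2)): offset=2, physical=[A,B,d,D,E,j,G], logical=[d,D,E,j,G,A,B]
After op 9 (rotate(+2)): offset=4, physical=[A,B,d,D,E,j,G], logical=[E,j,G,A,B,d,D]
After op 10 (rotate(+1)): offset=5, physical=[A,B,d,D,E,j,G], logical=[j,G,A,B,d,D,E]
After op 11 (rotate(-1)): offset=4, physical=[A,B,d,D,E,j,G], logical=[E,j,G,A,B,d,D]
After op 12 (rotate(-3)): offset=1, physical=[A,B,d,D,E,j,G], logical=[B,d,D,E,j,G,A]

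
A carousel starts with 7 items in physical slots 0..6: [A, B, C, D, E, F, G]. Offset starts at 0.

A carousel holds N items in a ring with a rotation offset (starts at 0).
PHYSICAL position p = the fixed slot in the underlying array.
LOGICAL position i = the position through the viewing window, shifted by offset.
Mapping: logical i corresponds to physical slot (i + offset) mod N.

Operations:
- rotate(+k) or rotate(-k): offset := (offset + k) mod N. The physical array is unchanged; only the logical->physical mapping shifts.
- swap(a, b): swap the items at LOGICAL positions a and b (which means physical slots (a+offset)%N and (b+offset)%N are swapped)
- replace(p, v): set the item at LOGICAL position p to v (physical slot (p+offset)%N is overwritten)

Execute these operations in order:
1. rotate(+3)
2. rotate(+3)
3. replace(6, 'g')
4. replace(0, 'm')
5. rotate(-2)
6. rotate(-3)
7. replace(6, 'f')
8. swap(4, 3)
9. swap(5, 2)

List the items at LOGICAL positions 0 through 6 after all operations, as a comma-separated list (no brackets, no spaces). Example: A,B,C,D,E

Answer: B,C,m,g,E,D,f

Derivation:
After op 1 (rotate(+3)): offset=3, physical=[A,B,C,D,E,F,G], logical=[D,E,F,G,A,B,C]
After op 2 (rotate(+3)): offset=6, physical=[A,B,C,D,E,F,G], logical=[G,A,B,C,D,E,F]
After op 3 (replace(6, 'g')): offset=6, physical=[A,B,C,D,E,g,G], logical=[G,A,B,C,D,E,g]
After op 4 (replace(0, 'm')): offset=6, physical=[A,B,C,D,E,g,m], logical=[m,A,B,C,D,E,g]
After op 5 (rotate(-2)): offset=4, physical=[A,B,C,D,E,g,m], logical=[E,g,m,A,B,C,D]
After op 6 (rotate(-3)): offset=1, physical=[A,B,C,D,E,g,m], logical=[B,C,D,E,g,m,A]
After op 7 (replace(6, 'f')): offset=1, physical=[f,B,C,D,E,g,m], logical=[B,C,D,E,g,m,f]
After op 8 (swap(4, 3)): offset=1, physical=[f,B,C,D,g,E,m], logical=[B,C,D,g,E,m,f]
After op 9 (swap(5, 2)): offset=1, physical=[f,B,C,m,g,E,D], logical=[B,C,m,g,E,D,f]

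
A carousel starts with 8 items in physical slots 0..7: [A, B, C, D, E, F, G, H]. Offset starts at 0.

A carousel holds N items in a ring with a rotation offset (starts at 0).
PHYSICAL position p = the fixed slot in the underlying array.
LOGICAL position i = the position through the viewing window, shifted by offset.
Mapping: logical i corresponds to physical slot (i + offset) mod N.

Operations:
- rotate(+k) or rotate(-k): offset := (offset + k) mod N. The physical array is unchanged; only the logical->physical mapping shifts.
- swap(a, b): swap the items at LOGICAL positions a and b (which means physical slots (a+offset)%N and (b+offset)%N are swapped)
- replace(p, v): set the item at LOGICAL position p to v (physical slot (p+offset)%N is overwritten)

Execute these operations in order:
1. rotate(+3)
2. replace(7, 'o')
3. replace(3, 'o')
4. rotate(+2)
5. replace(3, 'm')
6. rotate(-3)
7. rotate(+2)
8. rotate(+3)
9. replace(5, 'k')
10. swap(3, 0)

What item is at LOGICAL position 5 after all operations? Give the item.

Answer: k

Derivation:
After op 1 (rotate(+3)): offset=3, physical=[A,B,C,D,E,F,G,H], logical=[D,E,F,G,H,A,B,C]
After op 2 (replace(7, 'o')): offset=3, physical=[A,B,o,D,E,F,G,H], logical=[D,E,F,G,H,A,B,o]
After op 3 (replace(3, 'o')): offset=3, physical=[A,B,o,D,E,F,o,H], logical=[D,E,F,o,H,A,B,o]
After op 4 (rotate(+2)): offset=5, physical=[A,B,o,D,E,F,o,H], logical=[F,o,H,A,B,o,D,E]
After op 5 (replace(3, 'm')): offset=5, physical=[m,B,o,D,E,F,o,H], logical=[F,o,H,m,B,o,D,E]
After op 6 (rotate(-3)): offset=2, physical=[m,B,o,D,E,F,o,H], logical=[o,D,E,F,o,H,m,B]
After op 7 (rotate(+2)): offset=4, physical=[m,B,o,D,E,F,o,H], logical=[E,F,o,H,m,B,o,D]
After op 8 (rotate(+3)): offset=7, physical=[m,B,o,D,E,F,o,H], logical=[H,m,B,o,D,E,F,o]
After op 9 (replace(5, 'k')): offset=7, physical=[m,B,o,D,k,F,o,H], logical=[H,m,B,o,D,k,F,o]
After op 10 (swap(3, 0)): offset=7, physical=[m,B,H,D,k,F,o,o], logical=[o,m,B,H,D,k,F,o]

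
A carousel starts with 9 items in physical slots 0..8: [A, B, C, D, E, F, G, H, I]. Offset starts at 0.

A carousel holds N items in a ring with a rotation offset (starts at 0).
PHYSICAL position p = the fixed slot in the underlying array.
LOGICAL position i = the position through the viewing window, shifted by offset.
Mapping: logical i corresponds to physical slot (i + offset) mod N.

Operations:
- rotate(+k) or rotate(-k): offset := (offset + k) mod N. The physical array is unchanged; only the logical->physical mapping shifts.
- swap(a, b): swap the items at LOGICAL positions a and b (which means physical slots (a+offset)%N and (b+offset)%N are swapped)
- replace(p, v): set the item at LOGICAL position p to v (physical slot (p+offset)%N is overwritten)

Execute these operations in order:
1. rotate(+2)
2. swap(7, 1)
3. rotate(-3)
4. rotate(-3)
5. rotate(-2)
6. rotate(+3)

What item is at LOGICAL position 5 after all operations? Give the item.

After op 1 (rotate(+2)): offset=2, physical=[A,B,C,D,E,F,G,H,I], logical=[C,D,E,F,G,H,I,A,B]
After op 2 (swap(7, 1)): offset=2, physical=[D,B,C,A,E,F,G,H,I], logical=[C,A,E,F,G,H,I,D,B]
After op 3 (rotate(-3)): offset=8, physical=[D,B,C,A,E,F,G,H,I], logical=[I,D,B,C,A,E,F,G,H]
After op 4 (rotate(-3)): offset=5, physical=[D,B,C,A,E,F,G,H,I], logical=[F,G,H,I,D,B,C,A,E]
After op 5 (rotate(-2)): offset=3, physical=[D,B,C,A,E,F,G,H,I], logical=[A,E,F,G,H,I,D,B,C]
After op 6 (rotate(+3)): offset=6, physical=[D,B,C,A,E,F,G,H,I], logical=[G,H,I,D,B,C,A,E,F]

Answer: C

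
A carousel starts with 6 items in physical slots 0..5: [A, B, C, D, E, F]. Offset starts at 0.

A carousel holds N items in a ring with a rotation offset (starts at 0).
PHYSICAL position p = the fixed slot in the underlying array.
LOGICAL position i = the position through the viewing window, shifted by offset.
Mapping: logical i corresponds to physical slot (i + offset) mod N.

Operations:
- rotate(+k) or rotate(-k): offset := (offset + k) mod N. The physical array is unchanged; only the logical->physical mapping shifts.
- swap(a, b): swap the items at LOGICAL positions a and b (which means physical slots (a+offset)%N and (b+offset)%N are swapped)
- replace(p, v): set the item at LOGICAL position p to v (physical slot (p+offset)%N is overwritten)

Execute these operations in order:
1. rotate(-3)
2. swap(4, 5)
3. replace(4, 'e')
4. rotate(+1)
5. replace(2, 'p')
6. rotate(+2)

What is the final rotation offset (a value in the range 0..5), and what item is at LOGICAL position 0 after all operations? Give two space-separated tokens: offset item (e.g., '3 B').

Answer: 0 p

Derivation:
After op 1 (rotate(-3)): offset=3, physical=[A,B,C,D,E,F], logical=[D,E,F,A,B,C]
After op 2 (swap(4, 5)): offset=3, physical=[A,C,B,D,E,F], logical=[D,E,F,A,C,B]
After op 3 (replace(4, 'e')): offset=3, physical=[A,e,B,D,E,F], logical=[D,E,F,A,e,B]
After op 4 (rotate(+1)): offset=4, physical=[A,e,B,D,E,F], logical=[E,F,A,e,B,D]
After op 5 (replace(2, 'p')): offset=4, physical=[p,e,B,D,E,F], logical=[E,F,p,e,B,D]
After op 6 (rotate(+2)): offset=0, physical=[p,e,B,D,E,F], logical=[p,e,B,D,E,F]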